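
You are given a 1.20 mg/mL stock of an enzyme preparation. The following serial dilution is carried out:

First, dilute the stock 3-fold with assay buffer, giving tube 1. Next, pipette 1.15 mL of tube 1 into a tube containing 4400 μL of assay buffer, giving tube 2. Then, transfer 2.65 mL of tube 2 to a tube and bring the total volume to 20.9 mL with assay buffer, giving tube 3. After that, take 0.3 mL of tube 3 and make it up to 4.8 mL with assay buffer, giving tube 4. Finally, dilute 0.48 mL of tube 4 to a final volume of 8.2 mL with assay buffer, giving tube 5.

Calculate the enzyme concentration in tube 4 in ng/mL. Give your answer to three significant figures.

657 ng/mL

Step 1: 3-fold → factor 3
Step 2: 1.15 mL + 4400 μL = 5.55 mL total → factor 5.55/1.15 = 4.8261
Step 3: 2.65 mL brought to 20.9 mL → factor 20.9/2.65 = 7.8868
Step 4: 0.3 mL brought to 4.8 mL → factor 4.8/0.3 = 16
Dilution factor through tube 4 = 3 × 4.8261 × 7.8868 × 16 = 1827
[tube 4] = 1.20 mg/mL / 1827 = 0.0006568 mg/mL = 657 ng/mL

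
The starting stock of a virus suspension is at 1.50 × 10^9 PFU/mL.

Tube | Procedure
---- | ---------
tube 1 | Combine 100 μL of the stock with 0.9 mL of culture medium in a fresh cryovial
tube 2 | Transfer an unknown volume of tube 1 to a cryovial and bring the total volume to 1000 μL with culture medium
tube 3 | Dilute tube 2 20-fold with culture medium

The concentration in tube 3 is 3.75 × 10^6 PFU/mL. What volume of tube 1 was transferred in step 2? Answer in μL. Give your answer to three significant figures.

Step 1: 100 μL + 0.9 mL = 1000 μL total → factor 1000/100 = 10
Step 2: v brought to 1000 μL → factor = 1000 μL/v
Step 3: 20-fold → factor 20
Product of known-step factors = 200
Overall factor = 1.50 × 10^9 PFU/mL / (3.75 × 10^6 PFU/mL) = 400
Step-2 factor = 400 / 200 = 2
v = 1000 μL / 2 = 500 μL

500 μL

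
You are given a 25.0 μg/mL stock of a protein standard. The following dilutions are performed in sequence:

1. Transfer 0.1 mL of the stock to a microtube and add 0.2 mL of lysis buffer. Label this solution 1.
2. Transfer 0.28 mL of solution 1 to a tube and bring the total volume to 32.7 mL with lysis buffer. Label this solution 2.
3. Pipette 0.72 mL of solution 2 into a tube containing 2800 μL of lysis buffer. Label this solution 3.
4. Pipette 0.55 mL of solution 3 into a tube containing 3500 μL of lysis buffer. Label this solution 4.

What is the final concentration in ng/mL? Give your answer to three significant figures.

1.98 ng/mL

Step 1: 0.1 mL + 0.2 mL = 0.3 mL total → factor 0.3/0.1 = 3
Step 2: 0.28 mL brought to 32.7 mL → factor 32.7/0.28 = 116.79
Step 3: 0.72 mL + 2800 μL = 3.52 mL total → factor 3.52/0.72 = 4.8889
Step 4: 0.55 mL + 3500 μL = 4.05 mL total → factor 4.05/0.55 = 7.3636
Overall dilution factor = 3 × 116.79 × 4.8889 × 7.3636 = 12613
Final = 25.0 μg/mL / 12613 = 0.001982 μg/mL = 1.98 ng/mL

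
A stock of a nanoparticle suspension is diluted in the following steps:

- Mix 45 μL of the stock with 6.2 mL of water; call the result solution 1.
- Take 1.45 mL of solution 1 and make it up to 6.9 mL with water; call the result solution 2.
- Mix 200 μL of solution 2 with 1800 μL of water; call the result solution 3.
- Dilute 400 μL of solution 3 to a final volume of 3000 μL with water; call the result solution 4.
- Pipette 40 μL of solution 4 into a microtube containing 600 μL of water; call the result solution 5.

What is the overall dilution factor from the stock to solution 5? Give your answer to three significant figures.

Step 1: 45 μL + 6.2 mL = 6245 μL total → factor 6245/45 = 138.78
Step 2: 1.45 mL brought to 6.9 mL → factor 6.9/1.45 = 4.7586
Step 3: 200 μL + 1800 μL = 2000 μL total → factor 2000/200 = 10
Step 4: 400 μL brought to 3000 μL → factor 3000/400 = 7.5
Step 5: 40 μL + 600 μL = 640 μL total → factor 640/40 = 16
Overall dilution factor = 138.78 × 4.7586 × 10 × 7.5 × 16 = 7.9247 × 10^5

7.92 × 10^5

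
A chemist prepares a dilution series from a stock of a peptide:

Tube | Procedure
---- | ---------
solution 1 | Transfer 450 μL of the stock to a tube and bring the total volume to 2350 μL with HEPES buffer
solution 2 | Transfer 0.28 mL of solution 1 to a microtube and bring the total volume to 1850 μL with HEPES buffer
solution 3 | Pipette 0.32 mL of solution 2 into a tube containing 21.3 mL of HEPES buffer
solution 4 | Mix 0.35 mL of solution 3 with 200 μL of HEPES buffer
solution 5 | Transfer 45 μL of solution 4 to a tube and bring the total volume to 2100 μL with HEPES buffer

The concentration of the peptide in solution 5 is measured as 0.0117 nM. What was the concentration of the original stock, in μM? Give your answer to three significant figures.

2.00 μM

Step 1: 450 μL brought to 2350 μL → factor 2350/450 = 5.2222
Step 2: 0.28 mL brought to 1850 μL → factor 1.85/0.28 = 6.6071
Step 3: 0.32 mL + 21.3 mL = 21.62 mL total → factor 21.62/0.32 = 67.562
Step 4: 0.35 mL + 200 μL = 0.55 mL total → factor 0.55/0.35 = 1.5714
Step 5: 45 μL brought to 2100 μL → factor 2100/45 = 46.667
Overall dilution factor = 5.2222 × 6.6071 × 67.562 × 1.5714 × 46.667 = 1.7095 × 10^5
Stock = 0.0117 nM × 1.7095 × 10^5 = 2000 nM = 2.00 μM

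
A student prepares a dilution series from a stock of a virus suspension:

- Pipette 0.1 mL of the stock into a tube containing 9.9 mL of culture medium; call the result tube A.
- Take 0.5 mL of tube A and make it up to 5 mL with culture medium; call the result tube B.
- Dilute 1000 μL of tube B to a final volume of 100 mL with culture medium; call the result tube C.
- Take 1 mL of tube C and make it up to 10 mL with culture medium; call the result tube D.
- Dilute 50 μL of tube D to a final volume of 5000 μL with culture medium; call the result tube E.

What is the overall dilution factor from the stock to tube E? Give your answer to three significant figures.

Step 1: 0.1 mL + 9.9 mL = 10 mL total → factor 10/0.1 = 100
Step 2: 0.5 mL brought to 5 mL → factor 5/0.5 = 10
Step 3: 1000 μL brought to 100 mL → factor 1 × 10^5/1000 = 100
Step 4: 1 mL brought to 10 mL → factor 10/1 = 10
Step 5: 50 μL brought to 5000 μL → factor 5000/50 = 100
Overall dilution factor = 100 × 10 × 100 × 10 × 100 = 1 × 10^8

1.00 × 10^8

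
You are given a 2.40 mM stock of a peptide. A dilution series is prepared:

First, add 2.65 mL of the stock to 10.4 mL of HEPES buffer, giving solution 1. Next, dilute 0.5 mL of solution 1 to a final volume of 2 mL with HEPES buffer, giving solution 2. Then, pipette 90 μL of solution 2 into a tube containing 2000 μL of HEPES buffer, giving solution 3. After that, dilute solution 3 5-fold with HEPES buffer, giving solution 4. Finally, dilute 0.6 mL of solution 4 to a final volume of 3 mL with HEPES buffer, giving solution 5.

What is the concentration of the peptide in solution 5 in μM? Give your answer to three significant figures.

0.210 μM

Step 1: 2.65 mL + 10.4 mL = 13.05 mL total → factor 13.05/2.65 = 4.9245
Step 2: 0.5 mL brought to 2 mL → factor 2/0.5 = 4
Step 3: 90 μL + 2000 μL = 2090 μL total → factor 2090/90 = 23.222
Step 4: 5-fold → factor 5
Step 5: 0.6 mL brought to 3 mL → factor 3/0.6 = 5
Overall dilution factor = 4.9245 × 4 × 23.222 × 5 × 5 = 11436
Final = 2.40 mM / 11436 = 0.0002099 mM = 0.210 μM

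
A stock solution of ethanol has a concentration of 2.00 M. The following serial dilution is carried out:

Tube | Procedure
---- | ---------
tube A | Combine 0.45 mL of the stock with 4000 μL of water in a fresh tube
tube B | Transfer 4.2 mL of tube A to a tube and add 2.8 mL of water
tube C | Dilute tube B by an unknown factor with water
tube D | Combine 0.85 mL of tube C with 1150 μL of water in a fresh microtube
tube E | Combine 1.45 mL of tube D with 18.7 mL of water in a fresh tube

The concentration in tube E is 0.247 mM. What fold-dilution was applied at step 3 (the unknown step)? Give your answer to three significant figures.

15.0-fold

Step 1: 0.45 mL + 4000 μL = 4.45 mL total → factor 4.45/0.45 = 9.8889
Step 2: 4.2 mL + 2.8 mL = 7 mL total → factor 7/4.2 = 1.6667
Step 3: unknown factor x
Step 4: 0.85 mL + 1150 μL = 2 mL total → factor 2/0.85 = 2.3529
Step 5: 1.45 mL + 18.7 mL = 20.15 mL total → factor 20.15/1.45 = 13.897
Product of known-step factors = 538.91
Overall factor = 2.00 M / (0.247 mM) = 8097.2
x = 8097.2 / 538.91 = 15.0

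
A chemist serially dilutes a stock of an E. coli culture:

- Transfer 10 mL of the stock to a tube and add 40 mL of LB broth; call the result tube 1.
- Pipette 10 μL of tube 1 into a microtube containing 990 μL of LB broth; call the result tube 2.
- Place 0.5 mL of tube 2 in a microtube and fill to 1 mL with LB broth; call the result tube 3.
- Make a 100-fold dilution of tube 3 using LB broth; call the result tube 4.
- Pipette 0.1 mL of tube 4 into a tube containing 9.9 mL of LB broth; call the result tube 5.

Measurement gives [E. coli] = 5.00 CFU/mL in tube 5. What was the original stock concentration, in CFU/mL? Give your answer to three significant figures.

Step 1: 10 mL + 40 mL = 50 mL total → factor 50/10 = 5
Step 2: 10 μL + 990 μL = 1000 μL total → factor 1000/10 = 100
Step 3: 0.5 mL brought to 1 mL → factor 1/0.5 = 2
Step 4: 100-fold → factor 100
Step 5: 0.1 mL + 9.9 mL = 10 mL total → factor 10/0.1 = 100
Overall dilution factor = 5 × 100 × 2 × 100 × 100 = 1 × 10^7
Stock = 5.00 CFU/mL × 1 × 10^7 = 5.00 × 10^7 CFU/mL

5.00 × 10^7 CFU/mL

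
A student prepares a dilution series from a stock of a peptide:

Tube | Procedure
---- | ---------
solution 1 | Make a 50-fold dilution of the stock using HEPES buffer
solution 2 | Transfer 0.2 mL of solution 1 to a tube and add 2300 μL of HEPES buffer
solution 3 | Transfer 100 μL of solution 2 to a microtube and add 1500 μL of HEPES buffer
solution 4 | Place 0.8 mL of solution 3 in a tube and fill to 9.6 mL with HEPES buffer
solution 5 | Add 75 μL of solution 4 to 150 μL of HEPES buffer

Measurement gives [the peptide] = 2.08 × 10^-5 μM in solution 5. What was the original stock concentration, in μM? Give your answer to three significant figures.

7.49 μM

Step 1: 50-fold → factor 50
Step 2: 0.2 mL + 2300 μL = 2.5 mL total → factor 2.5/0.2 = 12.5
Step 3: 100 μL + 1500 μL = 1600 μL total → factor 1600/100 = 16
Step 4: 0.8 mL brought to 9.6 mL → factor 9.6/0.8 = 12
Step 5: 75 μL + 150 μL = 225 μL total → factor 225/75 = 3
Overall dilution factor = 50 × 12.5 × 16 × 12 × 3 = 3.6 × 10^5
Stock = 2.08 × 10^-5 μM × 3.6 × 10^5 = 7.49 μM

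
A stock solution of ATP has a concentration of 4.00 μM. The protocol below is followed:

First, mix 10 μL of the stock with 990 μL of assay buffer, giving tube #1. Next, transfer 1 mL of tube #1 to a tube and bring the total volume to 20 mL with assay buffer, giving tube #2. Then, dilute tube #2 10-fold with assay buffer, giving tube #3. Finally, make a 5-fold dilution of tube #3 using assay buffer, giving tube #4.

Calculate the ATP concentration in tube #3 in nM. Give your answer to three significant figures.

Step 1: 10 μL + 990 μL = 1000 μL total → factor 1000/10 = 100
Step 2: 1 mL brought to 20 mL → factor 20/1 = 20
Step 3: 10-fold → factor 10
Dilution factor through tube #3 = 100 × 20 × 10 = 20000
[tube #3] = 4.00 μM / 20000 = 0.0002000 μM = 0.200 nM

0.200 nM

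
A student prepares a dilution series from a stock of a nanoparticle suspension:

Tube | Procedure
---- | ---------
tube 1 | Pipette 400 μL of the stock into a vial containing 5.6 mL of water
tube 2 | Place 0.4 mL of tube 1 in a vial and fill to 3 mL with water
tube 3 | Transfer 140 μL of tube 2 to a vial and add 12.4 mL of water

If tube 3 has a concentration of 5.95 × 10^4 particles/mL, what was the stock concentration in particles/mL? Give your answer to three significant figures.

6.00 × 10^8 particles/mL

Step 1: 400 μL + 5.6 mL = 6000 μL total → factor 6000/400 = 15
Step 2: 0.4 mL brought to 3 mL → factor 3/0.4 = 7.5
Step 3: 140 μL + 12.4 mL = 12540 μL total → factor 12540/140 = 89.571
Overall dilution factor = 15 × 7.5 × 89.571 = 10077
Stock = 5.95 × 10^4 particles/mL × 10077 = 6.00 × 10^8 particles/mL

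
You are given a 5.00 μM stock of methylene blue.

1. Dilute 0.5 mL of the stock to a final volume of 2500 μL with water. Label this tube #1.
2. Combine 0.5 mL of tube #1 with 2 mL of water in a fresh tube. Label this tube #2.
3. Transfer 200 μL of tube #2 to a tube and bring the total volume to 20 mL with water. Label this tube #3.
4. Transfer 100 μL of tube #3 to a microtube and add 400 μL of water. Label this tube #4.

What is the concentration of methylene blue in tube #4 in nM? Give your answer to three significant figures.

0.400 nM

Step 1: 0.5 mL brought to 2500 μL → factor 2.5/0.5 = 5
Step 2: 0.5 mL + 2 mL = 2.5 mL total → factor 2.5/0.5 = 5
Step 3: 200 μL brought to 20 mL → factor 20000/200 = 100
Step 4: 100 μL + 400 μL = 500 μL total → factor 500/100 = 5
Overall dilution factor = 5 × 5 × 100 × 5 = 12500
Final = 5.00 μM / 12500 = 0.0004000 μM = 0.400 nM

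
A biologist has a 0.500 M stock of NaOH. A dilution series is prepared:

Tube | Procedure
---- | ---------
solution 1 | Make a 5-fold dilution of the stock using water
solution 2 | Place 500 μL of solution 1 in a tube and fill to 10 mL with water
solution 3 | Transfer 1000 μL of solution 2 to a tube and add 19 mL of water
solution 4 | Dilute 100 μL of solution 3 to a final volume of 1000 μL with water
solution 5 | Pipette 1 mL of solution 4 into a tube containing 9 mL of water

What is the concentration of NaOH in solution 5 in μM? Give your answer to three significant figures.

Step 1: 5-fold → factor 5
Step 2: 500 μL brought to 10 mL → factor 10000/500 = 20
Step 3: 1000 μL + 19 mL = 20000 μL total → factor 20000/1000 = 20
Step 4: 100 μL brought to 1000 μL → factor 1000/100 = 10
Step 5: 1 mL + 9 mL = 10 mL total → factor 10/1 = 10
Overall dilution factor = 5 × 20 × 20 × 10 × 10 = 2 × 10^5
Final = 0.500 M / 2 × 10^5 = 2.500 × 10^-6 M = 2.50 μM

2.50 μM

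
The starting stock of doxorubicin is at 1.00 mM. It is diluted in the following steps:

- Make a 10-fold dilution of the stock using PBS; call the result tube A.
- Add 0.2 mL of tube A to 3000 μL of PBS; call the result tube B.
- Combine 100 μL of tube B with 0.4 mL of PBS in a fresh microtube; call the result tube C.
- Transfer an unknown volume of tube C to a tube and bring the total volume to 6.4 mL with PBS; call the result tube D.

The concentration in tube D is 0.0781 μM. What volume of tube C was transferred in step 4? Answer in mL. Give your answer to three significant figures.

Step 1: 10-fold → factor 10
Step 2: 0.2 mL + 3000 μL = 3.2 mL total → factor 3.2/0.2 = 16
Step 3: 100 μL + 0.4 mL = 500 μL total → factor 500/100 = 5
Step 4: v brought to 6.4 mL → factor = 6.4 mL/v
Product of known-step factors = 800
Overall factor = 1.00 mM / (0.0781 μM) = 12804
Step-4 factor = 12804 / 800 = 16.005
v = 6.4 mL / 16.005 = 0.400 mL

0.400 mL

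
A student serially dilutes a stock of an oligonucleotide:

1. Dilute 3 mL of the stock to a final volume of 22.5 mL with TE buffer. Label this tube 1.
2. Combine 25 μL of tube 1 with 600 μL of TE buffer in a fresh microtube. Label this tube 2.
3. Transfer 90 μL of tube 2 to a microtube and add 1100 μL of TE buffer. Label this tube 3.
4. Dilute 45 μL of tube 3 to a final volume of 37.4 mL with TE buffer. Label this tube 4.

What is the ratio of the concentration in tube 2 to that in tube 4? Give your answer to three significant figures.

1.10 × 10^4

Step 1: 3 mL brought to 22.5 mL → factor 22.5/3 = 7.5
Step 2: 25 μL + 600 μL = 625 μL total → factor 625/25 = 25
Step 3: 90 μL + 1100 μL = 1190 μL total → factor 1190/90 = 13.222
Step 4: 45 μL brought to 37.4 mL → factor 37400/45 = 831.11
Dilution factor to tube 2 = 187.5; to tube 4 = 2.0605 × 10^6
[tube 2]/[tube 4] = (factor to tube 4)/(factor to tube 2) = 2.0605 × 10^6/187.5 = 1.10 × 10^4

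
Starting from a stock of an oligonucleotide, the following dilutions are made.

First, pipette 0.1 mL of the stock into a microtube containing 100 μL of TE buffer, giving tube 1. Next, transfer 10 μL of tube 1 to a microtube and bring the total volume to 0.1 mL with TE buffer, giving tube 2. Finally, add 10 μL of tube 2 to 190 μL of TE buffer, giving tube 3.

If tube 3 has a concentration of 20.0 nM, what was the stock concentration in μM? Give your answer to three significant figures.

Step 1: 0.1 mL + 100 μL = 0.2 mL total → factor 0.2/0.1 = 2
Step 2: 10 μL brought to 0.1 mL → factor 100/10 = 10
Step 3: 10 μL + 190 μL = 200 μL total → factor 200/10 = 20
Overall dilution factor = 2 × 10 × 20 = 400
Stock = 20.0 nM × 400 = 8000 nM = 8.00 μM

8.00 μM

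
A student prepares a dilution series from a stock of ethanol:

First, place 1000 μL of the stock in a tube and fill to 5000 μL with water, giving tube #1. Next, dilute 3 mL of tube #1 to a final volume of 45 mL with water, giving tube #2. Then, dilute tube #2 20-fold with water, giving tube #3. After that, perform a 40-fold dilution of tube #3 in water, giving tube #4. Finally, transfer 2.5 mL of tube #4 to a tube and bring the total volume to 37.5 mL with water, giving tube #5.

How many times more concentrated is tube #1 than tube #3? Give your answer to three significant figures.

Step 1: 1000 μL brought to 5000 μL → factor 5000/1000 = 5
Step 2: 3 mL brought to 45 mL → factor 45/3 = 15
Step 3: 20-fold → factor 20
Dilution factor to tube #1 = 5; to tube #3 = 1500
[tube #1]/[tube #3] = (factor to tube #3)/(factor to tube #1) = 1500/5 = 300

300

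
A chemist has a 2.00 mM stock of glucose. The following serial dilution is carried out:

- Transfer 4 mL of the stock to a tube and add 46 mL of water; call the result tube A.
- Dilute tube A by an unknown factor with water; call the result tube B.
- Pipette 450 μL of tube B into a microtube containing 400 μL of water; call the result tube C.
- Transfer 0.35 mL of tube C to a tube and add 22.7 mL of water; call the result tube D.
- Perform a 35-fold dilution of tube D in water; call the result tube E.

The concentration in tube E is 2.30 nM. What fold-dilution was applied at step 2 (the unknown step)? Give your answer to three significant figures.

Step 1: 4 mL + 46 mL = 50 mL total → factor 50/4 = 12.5
Step 2: unknown factor x
Step 3: 450 μL + 400 μL = 850 μL total → factor 850/450 = 1.8889
Step 4: 0.35 mL + 22.7 mL = 23.05 mL total → factor 23.05/0.35 = 65.857
Step 5: 35-fold → factor 35
Product of known-step factors = 54424
Overall factor = 2.00 mM / (2.30 nM) = 8.6957 × 10^5
x = 8.6957 × 10^5 / 54424 = 16.0

16.0-fold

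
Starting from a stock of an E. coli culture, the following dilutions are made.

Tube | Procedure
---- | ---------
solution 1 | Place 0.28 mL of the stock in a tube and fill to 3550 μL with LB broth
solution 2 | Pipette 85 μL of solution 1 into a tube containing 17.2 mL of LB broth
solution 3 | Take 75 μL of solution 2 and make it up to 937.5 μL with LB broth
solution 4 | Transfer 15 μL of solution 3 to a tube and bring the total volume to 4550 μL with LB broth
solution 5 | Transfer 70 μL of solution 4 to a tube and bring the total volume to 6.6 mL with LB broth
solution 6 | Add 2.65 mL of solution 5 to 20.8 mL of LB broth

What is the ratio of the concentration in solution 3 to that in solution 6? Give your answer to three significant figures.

Step 1: 0.28 mL brought to 3550 μL → factor 3.55/0.28 = 12.679
Step 2: 85 μL + 17.2 mL = 17285 μL total → factor 17285/85 = 203.35
Step 3: 75 μL brought to 937.5 μL → factor 937.5/75 = 12.5
Step 4: 15 μL brought to 4550 μL → factor 4550/15 = 303.33
Step 5: 70 μL brought to 6.6 mL → factor 6600/70 = 94.286
Step 6: 2.65 mL + 20.8 mL = 23.45 mL total → factor 23.45/2.65 = 8.8491
Dilution factor to solution 3 = 32228; to solution 6 = 8.1563 × 10^9
[solution 3]/[solution 6] = (factor to solution 6)/(factor to solution 3) = 8.1563 × 10^9/32228 = 2.53 × 10^5

2.53 × 10^5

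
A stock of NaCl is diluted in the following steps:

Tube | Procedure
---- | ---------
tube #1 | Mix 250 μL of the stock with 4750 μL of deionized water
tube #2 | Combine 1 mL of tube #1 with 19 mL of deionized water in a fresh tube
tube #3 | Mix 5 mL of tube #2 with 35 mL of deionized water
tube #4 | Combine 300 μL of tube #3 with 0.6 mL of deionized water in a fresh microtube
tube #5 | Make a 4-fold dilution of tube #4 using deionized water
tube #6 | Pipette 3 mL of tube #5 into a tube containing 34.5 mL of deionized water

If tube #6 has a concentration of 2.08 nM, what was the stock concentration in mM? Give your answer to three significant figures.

0.998 mM

Step 1: 250 μL + 4750 μL = 5000 μL total → factor 5000/250 = 20
Step 2: 1 mL + 19 mL = 20 mL total → factor 20/1 = 20
Step 3: 5 mL + 35 mL = 40 mL total → factor 40/5 = 8
Step 4: 300 μL + 0.6 mL = 900 μL total → factor 900/300 = 3
Step 5: 4-fold → factor 4
Step 6: 3 mL + 34.5 mL = 37.5 mL total → factor 37.5/3 = 12.5
Overall dilution factor = 20 × 20 × 8 × 3 × 4 × 12.5 = 4.8 × 10^5
Stock = 2.08 nM × 4.8 × 10^5 = 9.984 × 10^5 nM = 0.998 mM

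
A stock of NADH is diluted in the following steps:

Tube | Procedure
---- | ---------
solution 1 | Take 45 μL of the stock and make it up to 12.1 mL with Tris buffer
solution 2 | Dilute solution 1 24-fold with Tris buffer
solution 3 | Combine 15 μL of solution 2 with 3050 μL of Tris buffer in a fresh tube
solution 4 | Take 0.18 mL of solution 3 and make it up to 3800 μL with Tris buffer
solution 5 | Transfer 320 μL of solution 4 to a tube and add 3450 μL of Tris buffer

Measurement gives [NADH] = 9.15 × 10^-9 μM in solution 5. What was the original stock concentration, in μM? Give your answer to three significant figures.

Step 1: 45 μL brought to 12.1 mL → factor 12100/45 = 268.89
Step 2: 24-fold → factor 24
Step 3: 15 μL + 3050 μL = 3065 μL total → factor 3065/15 = 204.33
Step 4: 0.18 mL brought to 3800 μL → factor 3.8/0.18 = 21.111
Step 5: 320 μL + 3450 μL = 3770 μL total → factor 3770/320 = 11.781
Overall dilution factor = 268.89 × 24 × 204.33 × 21.111 × 11.781 = 3.2796 × 10^8
Stock = 9.15 × 10^-9 μM × 3.2796 × 10^8 = 3.00 μM

3.00 μM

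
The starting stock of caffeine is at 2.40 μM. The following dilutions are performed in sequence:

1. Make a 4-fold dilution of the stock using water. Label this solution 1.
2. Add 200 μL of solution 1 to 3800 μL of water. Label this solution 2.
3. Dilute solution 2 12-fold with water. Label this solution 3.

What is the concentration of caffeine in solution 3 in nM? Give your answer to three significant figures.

2.50 nM

Step 1: 4-fold → factor 4
Step 2: 200 μL + 3800 μL = 4000 μL total → factor 4000/200 = 20
Step 3: 12-fold → factor 12
Overall dilution factor = 4 × 20 × 12 = 960
Final = 2.40 μM / 960 = 0.002500 μM = 2.50 nM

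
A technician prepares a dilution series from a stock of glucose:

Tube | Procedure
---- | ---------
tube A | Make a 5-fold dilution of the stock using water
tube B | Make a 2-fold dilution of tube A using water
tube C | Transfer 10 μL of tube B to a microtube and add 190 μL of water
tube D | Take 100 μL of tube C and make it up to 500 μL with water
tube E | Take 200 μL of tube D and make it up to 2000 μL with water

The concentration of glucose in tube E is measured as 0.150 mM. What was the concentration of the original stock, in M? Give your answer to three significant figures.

Step 1: 5-fold → factor 5
Step 2: 2-fold → factor 2
Step 3: 10 μL + 190 μL = 200 μL total → factor 200/10 = 20
Step 4: 100 μL brought to 500 μL → factor 500/100 = 5
Step 5: 200 μL brought to 2000 μL → factor 2000/200 = 10
Overall dilution factor = 5 × 2 × 20 × 5 × 10 = 10000
Stock = 0.150 mM × 10000 = 1500 mM = 1.50 M

1.50 M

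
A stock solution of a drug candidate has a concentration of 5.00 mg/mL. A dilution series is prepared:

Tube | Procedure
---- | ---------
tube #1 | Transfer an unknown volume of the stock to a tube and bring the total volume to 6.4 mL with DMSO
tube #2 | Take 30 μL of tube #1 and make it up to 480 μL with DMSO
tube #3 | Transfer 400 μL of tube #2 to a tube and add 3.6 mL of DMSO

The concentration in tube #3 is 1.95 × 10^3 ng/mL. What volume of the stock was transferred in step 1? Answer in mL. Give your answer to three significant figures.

0.399 mL

Step 1: v brought to 6.4 mL → factor = 6.4 mL/v
Step 2: 30 μL brought to 480 μL → factor 480/30 = 16
Step 3: 400 μL + 3.6 mL = 4000 μL total → factor 4000/400 = 10
Product of known-step factors = 160
Overall factor = 5.00 mg/mL / (1.95 × 10^3 ng/mL) = 2564.1
Step-1 factor = 2564.1 / 160 = 16.026
v = 6.4 mL / 16.026 = 0.399 mL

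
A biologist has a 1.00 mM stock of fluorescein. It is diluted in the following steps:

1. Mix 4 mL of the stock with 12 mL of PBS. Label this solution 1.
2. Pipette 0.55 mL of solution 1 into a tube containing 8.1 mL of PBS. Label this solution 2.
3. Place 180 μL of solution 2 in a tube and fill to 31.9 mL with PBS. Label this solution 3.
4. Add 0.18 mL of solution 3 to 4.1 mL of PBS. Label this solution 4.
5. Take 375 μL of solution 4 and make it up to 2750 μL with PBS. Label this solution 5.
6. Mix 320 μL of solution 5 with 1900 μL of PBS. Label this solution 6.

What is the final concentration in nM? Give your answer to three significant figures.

0.0741 nM

Step 1: 4 mL + 12 mL = 16 mL total → factor 16/4 = 4
Step 2: 0.55 mL + 8.1 mL = 8.65 mL total → factor 8.65/0.55 = 15.727
Step 3: 180 μL brought to 31.9 mL → factor 31900/180 = 177.22
Step 4: 0.18 mL + 4.1 mL = 4.28 mL total → factor 4.28/0.18 = 23.778
Step 5: 375 μL brought to 2750 μL → factor 2750/375 = 7.3333
Step 6: 320 μL + 1900 μL = 2220 μL total → factor 2220/320 = 6.9375
Overall dilution factor = 4 × 15.727 × 177.22 × 23.778 × 7.3333 × 6.9375 = 1.3487 × 10^7
Final = 1.00 mM / 1.3487 × 10^7 = 7.415 × 10^-8 mM = 0.0741 nM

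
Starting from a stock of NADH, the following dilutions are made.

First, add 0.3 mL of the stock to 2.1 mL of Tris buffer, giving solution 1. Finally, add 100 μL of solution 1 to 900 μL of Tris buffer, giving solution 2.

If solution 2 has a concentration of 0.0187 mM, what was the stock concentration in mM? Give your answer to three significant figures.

Step 1: 0.3 mL + 2.1 mL = 2.4 mL total → factor 2.4/0.3 = 8
Step 2: 100 μL + 900 μL = 1000 μL total → factor 1000/100 = 10
Overall dilution factor = 8 × 10 = 80
Stock = 0.0187 mM × 80 = 1.50 mM

1.50 mM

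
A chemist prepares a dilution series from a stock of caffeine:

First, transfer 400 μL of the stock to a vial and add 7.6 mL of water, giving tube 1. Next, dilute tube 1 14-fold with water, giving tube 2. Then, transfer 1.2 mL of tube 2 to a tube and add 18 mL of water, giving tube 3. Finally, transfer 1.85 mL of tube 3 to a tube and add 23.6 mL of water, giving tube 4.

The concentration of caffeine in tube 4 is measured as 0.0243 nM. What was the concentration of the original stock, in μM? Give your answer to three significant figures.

Step 1: 400 μL + 7.6 mL = 8000 μL total → factor 8000/400 = 20
Step 2: 14-fold → factor 14
Step 3: 1.2 mL + 18 mL = 19.2 mL total → factor 19.2/1.2 = 16
Step 4: 1.85 mL + 23.6 mL = 25.45 mL total → factor 25.45/1.85 = 13.757
Overall dilution factor = 20 × 14 × 16 × 13.757 = 61630
Stock = 0.0243 nM × 61630 = 1498 nM = 1.50 μM

1.50 μM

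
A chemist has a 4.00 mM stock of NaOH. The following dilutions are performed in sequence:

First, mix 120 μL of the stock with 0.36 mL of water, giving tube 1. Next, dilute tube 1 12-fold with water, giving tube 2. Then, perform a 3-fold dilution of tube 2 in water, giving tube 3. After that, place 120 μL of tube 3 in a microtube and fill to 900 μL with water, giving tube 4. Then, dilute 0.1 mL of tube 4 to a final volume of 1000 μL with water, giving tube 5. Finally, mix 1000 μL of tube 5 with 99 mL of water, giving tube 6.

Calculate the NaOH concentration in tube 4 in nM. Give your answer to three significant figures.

Step 1: 120 μL + 0.36 mL = 480 μL total → factor 480/120 = 4
Step 2: 12-fold → factor 12
Step 3: 3-fold → factor 3
Step 4: 120 μL brought to 900 μL → factor 900/120 = 7.5
Dilution factor through tube 4 = 4 × 12 × 3 × 7.5 = 1080
[tube 4] = 4.00 mM / 1080 = 0.003704 mM = 3.70 × 10^3 nM

3.70 × 10^3 nM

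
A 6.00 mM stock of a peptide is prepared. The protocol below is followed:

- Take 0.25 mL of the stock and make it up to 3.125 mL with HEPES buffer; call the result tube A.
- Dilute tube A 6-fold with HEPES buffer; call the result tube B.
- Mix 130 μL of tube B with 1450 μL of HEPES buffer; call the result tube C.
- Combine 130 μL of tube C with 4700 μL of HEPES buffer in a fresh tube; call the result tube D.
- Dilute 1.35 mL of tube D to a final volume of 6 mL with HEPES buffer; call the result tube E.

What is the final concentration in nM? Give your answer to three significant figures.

39.9 nM

Step 1: 0.25 mL brought to 3.125 mL → factor 3.125/0.25 = 12.5
Step 2: 6-fold → factor 6
Step 3: 130 μL + 1450 μL = 1580 μL total → factor 1580/130 = 12.154
Step 4: 130 μL + 4700 μL = 4830 μL total → factor 4830/130 = 37.154
Step 5: 1.35 mL brought to 6 mL → factor 6/1.35 = 4.4444
Overall dilution factor = 12.5 × 6 × 12.154 × 37.154 × 4.4444 = 1.5052 × 10^5
Final = 6.00 mM / 1.5052 × 10^5 = 3.986 × 10^-5 mM = 39.9 nM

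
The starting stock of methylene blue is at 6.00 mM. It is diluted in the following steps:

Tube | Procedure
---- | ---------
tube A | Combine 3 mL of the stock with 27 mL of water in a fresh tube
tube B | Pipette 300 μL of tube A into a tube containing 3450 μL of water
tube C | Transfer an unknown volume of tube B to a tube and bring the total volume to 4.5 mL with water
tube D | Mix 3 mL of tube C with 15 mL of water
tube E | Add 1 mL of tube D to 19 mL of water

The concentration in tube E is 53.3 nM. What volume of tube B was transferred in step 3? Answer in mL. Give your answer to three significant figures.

0.600 mL

Step 1: 3 mL + 27 mL = 30 mL total → factor 30/3 = 10
Step 2: 300 μL + 3450 μL = 3750 μL total → factor 3750/300 = 12.5
Step 3: v brought to 4.5 mL → factor = 4.5 mL/v
Step 4: 3 mL + 15 mL = 18 mL total → factor 18/3 = 6
Step 5: 1 mL + 19 mL = 20 mL total → factor 20/1 = 20
Product of known-step factors = 15000
Overall factor = 6.00 mM / (53.3 nM) = 1.1257 × 10^5
Step-3 factor = 1.1257 × 10^5 / 15000 = 7.5047
v = 4.5 mL / 7.5047 = 0.600 mL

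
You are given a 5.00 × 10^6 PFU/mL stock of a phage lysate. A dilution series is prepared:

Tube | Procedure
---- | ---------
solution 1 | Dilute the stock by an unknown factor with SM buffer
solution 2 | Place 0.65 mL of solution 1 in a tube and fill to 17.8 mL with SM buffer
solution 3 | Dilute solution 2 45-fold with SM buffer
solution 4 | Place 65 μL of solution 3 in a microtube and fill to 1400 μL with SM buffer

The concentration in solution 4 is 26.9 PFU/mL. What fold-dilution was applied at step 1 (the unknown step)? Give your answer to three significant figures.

Step 1: unknown factor x
Step 2: 0.65 mL brought to 17.8 mL → factor 17.8/0.65 = 27.385
Step 3: 45-fold → factor 45
Step 4: 65 μL brought to 1400 μL → factor 1400/65 = 21.538
Product of known-step factors = 26542
Overall factor = 5.00 × 10^6 PFU/mL / (26.9 PFU/mL) = 1.8587 × 10^5
x = 1.8587 × 10^5 / 26542 = 7.00

7.00-fold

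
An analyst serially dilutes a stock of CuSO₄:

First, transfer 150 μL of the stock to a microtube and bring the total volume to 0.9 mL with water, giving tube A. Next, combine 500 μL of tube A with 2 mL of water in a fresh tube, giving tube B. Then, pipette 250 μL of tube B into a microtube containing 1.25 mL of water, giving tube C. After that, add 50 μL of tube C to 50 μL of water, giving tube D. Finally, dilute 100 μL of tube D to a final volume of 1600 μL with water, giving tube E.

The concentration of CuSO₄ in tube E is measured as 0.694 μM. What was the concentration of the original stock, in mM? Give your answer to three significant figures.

Step 1: 150 μL brought to 0.9 mL → factor 900/150 = 6
Step 2: 500 μL + 2 mL = 2500 μL total → factor 2500/500 = 5
Step 3: 250 μL + 1.25 mL = 1500 μL total → factor 1500/250 = 6
Step 4: 50 μL + 50 μL = 100 μL total → factor 100/50 = 2
Step 5: 100 μL brought to 1600 μL → factor 1600/100 = 16
Overall dilution factor = 6 × 5 × 6 × 2 × 16 = 5760
Stock = 0.694 μM × 5760 = 3997 μM = 4.00 mM

4.00 mM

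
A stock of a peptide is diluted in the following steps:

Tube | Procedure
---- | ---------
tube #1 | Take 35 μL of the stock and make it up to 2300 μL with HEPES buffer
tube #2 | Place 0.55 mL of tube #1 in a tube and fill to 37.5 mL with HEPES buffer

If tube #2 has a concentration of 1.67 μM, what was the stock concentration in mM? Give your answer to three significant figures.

7.48 mM

Step 1: 35 μL brought to 2300 μL → factor 2300/35 = 65.714
Step 2: 0.55 mL brought to 37.5 mL → factor 37.5/0.55 = 68.182
Overall dilution factor = 65.714 × 68.182 = 4480.5
Stock = 1.67 μM × 4480.5 = 7482 μM = 7.48 mM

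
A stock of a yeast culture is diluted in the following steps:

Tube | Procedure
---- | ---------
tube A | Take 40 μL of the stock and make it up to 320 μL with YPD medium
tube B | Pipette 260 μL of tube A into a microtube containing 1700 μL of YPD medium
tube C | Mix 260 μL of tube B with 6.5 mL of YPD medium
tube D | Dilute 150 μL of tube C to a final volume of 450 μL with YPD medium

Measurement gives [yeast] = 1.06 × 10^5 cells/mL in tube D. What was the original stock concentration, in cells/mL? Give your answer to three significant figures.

Step 1: 40 μL brought to 320 μL → factor 320/40 = 8
Step 2: 260 μL + 1700 μL = 1960 μL total → factor 1960/260 = 7.5385
Step 3: 260 μL + 6.5 mL = 6760 μL total → factor 6760/260 = 26
Step 4: 150 μL brought to 450 μL → factor 450/150 = 3
Overall dilution factor = 8 × 7.5385 × 26 × 3 = 4704
Stock = 1.06 × 10^5 cells/mL × 4704 = 4.99 × 10^8 cells/mL

4.99 × 10^8 cells/mL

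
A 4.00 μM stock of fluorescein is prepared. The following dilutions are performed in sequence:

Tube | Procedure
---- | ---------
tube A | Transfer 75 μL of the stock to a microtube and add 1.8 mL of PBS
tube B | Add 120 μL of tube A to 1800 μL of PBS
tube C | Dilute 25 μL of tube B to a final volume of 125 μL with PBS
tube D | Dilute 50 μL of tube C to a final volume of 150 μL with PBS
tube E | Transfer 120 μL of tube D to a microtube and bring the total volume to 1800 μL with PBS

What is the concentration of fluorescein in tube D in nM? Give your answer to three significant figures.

Step 1: 75 μL + 1.8 mL = 1875 μL total → factor 1875/75 = 25
Step 2: 120 μL + 1800 μL = 1920 μL total → factor 1920/120 = 16
Step 3: 25 μL brought to 125 μL → factor 125/25 = 5
Step 4: 50 μL brought to 150 μL → factor 150/50 = 3
Dilution factor through tube D = 25 × 16 × 5 × 3 = 6000
[tube D] = 4.00 μM / 6000 = 0.0006667 μM = 0.667 nM

0.667 nM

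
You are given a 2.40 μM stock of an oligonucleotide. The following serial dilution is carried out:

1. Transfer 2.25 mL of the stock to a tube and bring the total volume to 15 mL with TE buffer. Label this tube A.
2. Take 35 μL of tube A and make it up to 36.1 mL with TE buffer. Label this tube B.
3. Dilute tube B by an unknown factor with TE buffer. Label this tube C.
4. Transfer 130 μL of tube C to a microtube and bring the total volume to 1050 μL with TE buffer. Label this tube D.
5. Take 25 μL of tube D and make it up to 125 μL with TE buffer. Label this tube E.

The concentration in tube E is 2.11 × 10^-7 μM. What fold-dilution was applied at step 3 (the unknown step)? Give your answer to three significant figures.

41.0-fold

Step 1: 2.25 mL brought to 15 mL → factor 15/2.25 = 6.6667
Step 2: 35 μL brought to 36.1 mL → factor 36100/35 = 1031.4
Step 3: unknown factor x
Step 4: 130 μL brought to 1050 μL → factor 1050/130 = 8.0769
Step 5: 25 μL brought to 125 μL → factor 125/25 = 5
Product of known-step factors = 2.7769 × 10^5
Overall factor = 2.40 μM / (2.11 × 10^-7 μM) = 1.1374 × 10^7
x = 1.1374 × 10^7 / 2.7769 × 10^5 = 41.0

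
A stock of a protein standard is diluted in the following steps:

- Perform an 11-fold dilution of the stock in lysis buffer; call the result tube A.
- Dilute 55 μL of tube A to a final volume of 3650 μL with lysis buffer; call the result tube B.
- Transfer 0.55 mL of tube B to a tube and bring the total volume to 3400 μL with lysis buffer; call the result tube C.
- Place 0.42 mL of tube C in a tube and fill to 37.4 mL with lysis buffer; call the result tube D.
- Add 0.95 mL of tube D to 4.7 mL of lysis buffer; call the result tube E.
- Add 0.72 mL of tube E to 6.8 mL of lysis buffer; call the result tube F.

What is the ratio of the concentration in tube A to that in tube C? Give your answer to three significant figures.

410

Step 1: 11-fold → factor 11
Step 2: 55 μL brought to 3650 μL → factor 3650/55 = 66.364
Step 3: 0.55 mL brought to 3400 μL → factor 3.4/0.55 = 6.1818
Dilution factor to tube A = 11; to tube C = 4512.7
[tube A]/[tube C] = (factor to tube C)/(factor to tube A) = 4512.7/11 = 410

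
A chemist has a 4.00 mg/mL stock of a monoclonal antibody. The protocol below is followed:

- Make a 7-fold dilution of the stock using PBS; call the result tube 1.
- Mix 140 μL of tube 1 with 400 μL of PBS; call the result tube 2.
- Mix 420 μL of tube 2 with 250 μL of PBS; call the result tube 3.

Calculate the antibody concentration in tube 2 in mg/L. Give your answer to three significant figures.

148 mg/L

Step 1: 7-fold → factor 7
Step 2: 140 μL + 400 μL = 540 μL total → factor 540/140 = 3.8571
Dilution factor through tube 2 = 7 × 3.8571 = 27
[tube 2] = 4.00 mg/mL / 27 = 0.1481 mg/mL = 148 mg/L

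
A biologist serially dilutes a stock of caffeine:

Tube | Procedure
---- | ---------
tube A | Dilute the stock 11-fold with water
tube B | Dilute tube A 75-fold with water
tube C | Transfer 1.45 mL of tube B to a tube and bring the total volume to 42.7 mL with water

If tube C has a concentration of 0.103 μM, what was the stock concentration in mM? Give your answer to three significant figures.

Step 1: 11-fold → factor 11
Step 2: 75-fold → factor 75
Step 3: 1.45 mL brought to 42.7 mL → factor 42.7/1.45 = 29.448
Overall dilution factor = 11 × 75 × 29.448 = 24295
Stock = 0.103 μM × 24295 = 2502 μM = 2.50 mM

2.50 mM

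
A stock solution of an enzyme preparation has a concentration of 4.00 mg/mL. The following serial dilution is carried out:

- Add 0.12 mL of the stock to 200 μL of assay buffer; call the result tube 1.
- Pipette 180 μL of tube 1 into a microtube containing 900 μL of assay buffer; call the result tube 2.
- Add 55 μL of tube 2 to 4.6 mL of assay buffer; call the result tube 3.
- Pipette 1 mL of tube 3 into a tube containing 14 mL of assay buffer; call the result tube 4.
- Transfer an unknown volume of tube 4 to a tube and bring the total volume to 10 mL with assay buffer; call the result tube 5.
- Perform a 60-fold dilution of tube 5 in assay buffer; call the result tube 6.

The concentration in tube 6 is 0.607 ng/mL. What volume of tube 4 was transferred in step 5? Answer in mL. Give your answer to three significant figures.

1.85 mL

Step 1: 0.12 mL + 200 μL = 0.32 mL total → factor 0.32/0.12 = 2.6667
Step 2: 180 μL + 900 μL = 1080 μL total → factor 1080/180 = 6
Step 3: 55 μL + 4.6 mL = 4655 μL total → factor 4655/55 = 84.636
Step 4: 1 mL + 14 mL = 15 mL total → factor 15/1 = 15
Step 5: v brought to 10 mL → factor = 10 mL/v
Step 6: 60-fold → factor 60
Product of known-step factors = 1.2188 × 10^6
Overall factor = 4.00 mg/mL / (0.607 ng/mL) = 6.5898 × 10^6
Step-5 factor = 6.5898 × 10^6 / 1.2188 × 10^6 = 5.4069
v = 10 mL / 5.4069 = 1.85 mL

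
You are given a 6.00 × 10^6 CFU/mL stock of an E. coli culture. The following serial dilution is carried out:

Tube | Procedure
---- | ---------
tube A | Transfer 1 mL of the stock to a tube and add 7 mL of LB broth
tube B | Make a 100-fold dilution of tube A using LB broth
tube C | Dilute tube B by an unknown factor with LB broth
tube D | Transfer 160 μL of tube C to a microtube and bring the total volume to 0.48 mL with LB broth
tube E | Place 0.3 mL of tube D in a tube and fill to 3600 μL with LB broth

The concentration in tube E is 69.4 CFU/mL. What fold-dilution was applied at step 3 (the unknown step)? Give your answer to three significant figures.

Step 1: 1 mL + 7 mL = 8 mL total → factor 8/1 = 8
Step 2: 100-fold → factor 100
Step 3: unknown factor x
Step 4: 160 μL brought to 0.48 mL → factor 480/160 = 3
Step 5: 0.3 mL brought to 3600 μL → factor 3.6/0.3 = 12
Product of known-step factors = 28800
Overall factor = 6.00 × 10^6 CFU/mL / (69.4 CFU/mL) = 86455
x = 86455 / 28800 = 3.00

3.00-fold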